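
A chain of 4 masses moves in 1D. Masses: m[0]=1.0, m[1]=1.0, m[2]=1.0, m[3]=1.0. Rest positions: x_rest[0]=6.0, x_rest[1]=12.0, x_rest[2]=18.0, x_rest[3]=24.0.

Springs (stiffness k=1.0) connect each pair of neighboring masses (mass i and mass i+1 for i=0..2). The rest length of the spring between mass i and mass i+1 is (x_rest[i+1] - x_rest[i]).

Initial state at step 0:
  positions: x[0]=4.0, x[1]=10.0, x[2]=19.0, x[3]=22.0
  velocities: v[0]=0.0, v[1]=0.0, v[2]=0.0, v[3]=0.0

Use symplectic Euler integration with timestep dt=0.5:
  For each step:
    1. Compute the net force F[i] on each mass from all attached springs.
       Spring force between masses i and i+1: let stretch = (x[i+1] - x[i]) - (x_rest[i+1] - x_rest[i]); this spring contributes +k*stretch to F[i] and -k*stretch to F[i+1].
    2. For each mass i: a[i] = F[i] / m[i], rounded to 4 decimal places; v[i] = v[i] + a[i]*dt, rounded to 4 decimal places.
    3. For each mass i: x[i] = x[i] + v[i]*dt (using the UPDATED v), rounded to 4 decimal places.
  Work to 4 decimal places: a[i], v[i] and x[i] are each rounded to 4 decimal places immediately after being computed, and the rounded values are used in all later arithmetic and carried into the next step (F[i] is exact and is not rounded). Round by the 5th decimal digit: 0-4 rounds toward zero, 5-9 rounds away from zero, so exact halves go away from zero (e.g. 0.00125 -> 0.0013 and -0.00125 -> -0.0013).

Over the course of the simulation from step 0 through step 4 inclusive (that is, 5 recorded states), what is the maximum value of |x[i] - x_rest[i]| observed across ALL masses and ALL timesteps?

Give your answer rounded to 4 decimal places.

Step 0: x=[4.0000 10.0000 19.0000 22.0000] v=[0.0000 0.0000 0.0000 0.0000]
Step 1: x=[4.0000 10.7500 17.5000 22.7500] v=[0.0000 1.5000 -3.0000 1.5000]
Step 2: x=[4.1875 11.5000 15.6250 23.6875] v=[0.3750 1.5000 -3.7500 1.8750]
Step 3: x=[4.7032 11.4531 14.7344 24.1094] v=[1.0313 -0.0938 -1.7813 0.8438]
Step 4: x=[5.4064 10.5391 15.3672 23.6876] v=[1.4063 -1.8281 1.2656 -0.8437]
Max displacement = 3.2656

Answer: 3.2656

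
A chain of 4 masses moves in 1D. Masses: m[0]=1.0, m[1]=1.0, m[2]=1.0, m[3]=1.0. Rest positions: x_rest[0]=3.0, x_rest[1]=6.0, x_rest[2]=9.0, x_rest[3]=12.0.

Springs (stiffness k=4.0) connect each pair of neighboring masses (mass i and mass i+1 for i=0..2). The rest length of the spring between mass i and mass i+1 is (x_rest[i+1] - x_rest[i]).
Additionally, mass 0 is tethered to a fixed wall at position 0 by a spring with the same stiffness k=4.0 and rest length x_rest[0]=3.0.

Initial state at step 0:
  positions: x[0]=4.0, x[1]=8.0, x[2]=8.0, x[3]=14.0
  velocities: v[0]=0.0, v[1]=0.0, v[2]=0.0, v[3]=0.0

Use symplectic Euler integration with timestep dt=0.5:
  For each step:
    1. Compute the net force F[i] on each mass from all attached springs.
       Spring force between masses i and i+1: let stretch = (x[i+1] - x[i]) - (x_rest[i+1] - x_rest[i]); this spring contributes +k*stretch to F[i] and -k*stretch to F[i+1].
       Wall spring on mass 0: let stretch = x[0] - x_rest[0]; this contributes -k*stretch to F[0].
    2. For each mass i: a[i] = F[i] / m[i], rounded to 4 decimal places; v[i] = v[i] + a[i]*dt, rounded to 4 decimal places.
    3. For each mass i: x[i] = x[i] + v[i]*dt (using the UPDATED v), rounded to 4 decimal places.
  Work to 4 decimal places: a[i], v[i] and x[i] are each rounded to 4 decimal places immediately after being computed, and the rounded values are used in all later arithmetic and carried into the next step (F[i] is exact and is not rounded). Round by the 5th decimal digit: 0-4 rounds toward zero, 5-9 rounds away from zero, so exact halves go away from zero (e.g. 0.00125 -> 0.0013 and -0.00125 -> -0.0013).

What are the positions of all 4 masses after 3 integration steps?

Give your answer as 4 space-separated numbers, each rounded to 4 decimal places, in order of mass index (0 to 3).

Answer: 6.0000 3.0000 10.0000 13.0000

Derivation:
Step 0: x=[4.0000 8.0000 8.0000 14.0000] v=[0.0000 0.0000 0.0000 0.0000]
Step 1: x=[4.0000 4.0000 14.0000 11.0000] v=[0.0000 -8.0000 12.0000 -6.0000]
Step 2: x=[0.0000 10.0000 7.0000 14.0000] v=[-8.0000 12.0000 -14.0000 6.0000]
Step 3: x=[6.0000 3.0000 10.0000 13.0000] v=[12.0000 -14.0000 6.0000 -2.0000]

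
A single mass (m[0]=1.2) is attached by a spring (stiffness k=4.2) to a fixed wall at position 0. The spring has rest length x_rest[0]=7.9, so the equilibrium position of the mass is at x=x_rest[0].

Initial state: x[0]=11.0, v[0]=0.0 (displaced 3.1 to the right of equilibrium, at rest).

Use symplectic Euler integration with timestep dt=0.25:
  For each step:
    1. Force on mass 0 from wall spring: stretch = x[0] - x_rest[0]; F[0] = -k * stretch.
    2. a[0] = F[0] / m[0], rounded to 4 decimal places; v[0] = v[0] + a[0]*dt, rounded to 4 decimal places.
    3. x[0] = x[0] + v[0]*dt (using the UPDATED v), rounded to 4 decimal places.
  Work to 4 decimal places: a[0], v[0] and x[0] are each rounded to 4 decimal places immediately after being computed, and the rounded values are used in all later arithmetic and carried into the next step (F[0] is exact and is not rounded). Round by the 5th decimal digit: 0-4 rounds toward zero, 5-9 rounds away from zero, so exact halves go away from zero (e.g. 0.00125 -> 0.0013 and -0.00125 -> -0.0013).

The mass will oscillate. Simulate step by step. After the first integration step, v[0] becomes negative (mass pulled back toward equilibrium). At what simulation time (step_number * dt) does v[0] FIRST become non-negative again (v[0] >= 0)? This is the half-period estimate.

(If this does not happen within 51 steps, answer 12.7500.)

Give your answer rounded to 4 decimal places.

Answer: 1.7500

Derivation:
Step 0: x=[11.0000] v=[0.0000]
Step 1: x=[10.3219] v=[-2.7125]
Step 2: x=[9.1140] v=[-4.8317]
Step 3: x=[7.6405] v=[-5.8940]
Step 4: x=[6.2238] v=[-5.6669]
Step 5: x=[5.1738] v=[-4.2002]
Step 6: x=[4.7201] v=[-1.8148]
Step 7: x=[4.9620] v=[0.9676]
First v>=0 after going negative at step 7, time=1.7500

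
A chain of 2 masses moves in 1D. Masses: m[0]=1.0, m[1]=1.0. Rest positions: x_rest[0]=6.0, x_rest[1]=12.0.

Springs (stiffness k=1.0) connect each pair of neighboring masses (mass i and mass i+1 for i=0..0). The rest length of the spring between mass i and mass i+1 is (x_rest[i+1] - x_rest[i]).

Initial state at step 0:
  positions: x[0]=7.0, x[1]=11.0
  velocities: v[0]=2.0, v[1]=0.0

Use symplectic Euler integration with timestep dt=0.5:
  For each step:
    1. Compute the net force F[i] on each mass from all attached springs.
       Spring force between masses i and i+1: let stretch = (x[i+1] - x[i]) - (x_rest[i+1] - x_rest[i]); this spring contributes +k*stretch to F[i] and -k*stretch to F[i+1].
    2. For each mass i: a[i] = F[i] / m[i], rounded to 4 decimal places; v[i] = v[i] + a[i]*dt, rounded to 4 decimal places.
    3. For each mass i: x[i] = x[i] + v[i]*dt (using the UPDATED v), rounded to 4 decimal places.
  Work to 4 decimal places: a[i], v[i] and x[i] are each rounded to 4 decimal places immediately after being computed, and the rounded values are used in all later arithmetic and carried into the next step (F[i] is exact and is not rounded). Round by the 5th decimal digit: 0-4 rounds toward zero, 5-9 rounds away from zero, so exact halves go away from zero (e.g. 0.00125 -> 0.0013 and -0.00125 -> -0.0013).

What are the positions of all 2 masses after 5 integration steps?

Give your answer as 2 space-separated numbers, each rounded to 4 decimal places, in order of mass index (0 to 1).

Step 0: x=[7.0000 11.0000] v=[2.0000 0.0000]
Step 1: x=[7.5000 11.5000] v=[1.0000 1.0000]
Step 2: x=[7.5000 12.5000] v=[0.0000 2.0000]
Step 3: x=[7.2500 13.7500] v=[-0.5000 2.5000]
Step 4: x=[7.1250 14.8750] v=[-0.2500 2.2500]
Step 5: x=[7.4375 15.5625] v=[0.6250 1.3750]

Answer: 7.4375 15.5625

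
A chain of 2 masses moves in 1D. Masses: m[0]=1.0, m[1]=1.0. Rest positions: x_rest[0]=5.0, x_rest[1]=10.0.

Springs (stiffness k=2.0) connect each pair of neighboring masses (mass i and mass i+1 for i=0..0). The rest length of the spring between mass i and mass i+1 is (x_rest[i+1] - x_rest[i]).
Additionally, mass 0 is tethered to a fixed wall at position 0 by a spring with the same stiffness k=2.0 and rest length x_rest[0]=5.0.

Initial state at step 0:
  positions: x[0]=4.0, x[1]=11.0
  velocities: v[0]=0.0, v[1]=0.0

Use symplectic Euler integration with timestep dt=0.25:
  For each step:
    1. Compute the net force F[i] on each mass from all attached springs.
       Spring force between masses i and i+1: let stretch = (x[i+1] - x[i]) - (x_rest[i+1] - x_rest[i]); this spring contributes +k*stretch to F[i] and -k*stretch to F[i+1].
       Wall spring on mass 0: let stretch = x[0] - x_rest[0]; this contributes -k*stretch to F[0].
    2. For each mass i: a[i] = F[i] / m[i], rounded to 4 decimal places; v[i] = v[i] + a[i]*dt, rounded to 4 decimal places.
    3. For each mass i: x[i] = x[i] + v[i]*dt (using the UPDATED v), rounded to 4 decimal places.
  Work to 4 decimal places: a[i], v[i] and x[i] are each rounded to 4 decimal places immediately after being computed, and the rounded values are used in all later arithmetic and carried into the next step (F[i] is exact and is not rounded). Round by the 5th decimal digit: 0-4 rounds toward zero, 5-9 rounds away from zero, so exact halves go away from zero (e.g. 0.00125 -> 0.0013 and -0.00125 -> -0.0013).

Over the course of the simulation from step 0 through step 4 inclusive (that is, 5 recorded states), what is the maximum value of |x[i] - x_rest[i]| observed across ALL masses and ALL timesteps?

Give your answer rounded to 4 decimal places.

Answer: 1.1487

Derivation:
Step 0: x=[4.0000 11.0000] v=[0.0000 0.0000]
Step 1: x=[4.3750 10.7500] v=[1.5000 -1.0000]
Step 2: x=[5.0000 10.3281] v=[2.5000 -1.6875]
Step 3: x=[5.6660 9.8652] v=[2.6641 -1.8516]
Step 4: x=[6.1487 9.5024] v=[1.9307 -1.4512]
Max displacement = 1.1487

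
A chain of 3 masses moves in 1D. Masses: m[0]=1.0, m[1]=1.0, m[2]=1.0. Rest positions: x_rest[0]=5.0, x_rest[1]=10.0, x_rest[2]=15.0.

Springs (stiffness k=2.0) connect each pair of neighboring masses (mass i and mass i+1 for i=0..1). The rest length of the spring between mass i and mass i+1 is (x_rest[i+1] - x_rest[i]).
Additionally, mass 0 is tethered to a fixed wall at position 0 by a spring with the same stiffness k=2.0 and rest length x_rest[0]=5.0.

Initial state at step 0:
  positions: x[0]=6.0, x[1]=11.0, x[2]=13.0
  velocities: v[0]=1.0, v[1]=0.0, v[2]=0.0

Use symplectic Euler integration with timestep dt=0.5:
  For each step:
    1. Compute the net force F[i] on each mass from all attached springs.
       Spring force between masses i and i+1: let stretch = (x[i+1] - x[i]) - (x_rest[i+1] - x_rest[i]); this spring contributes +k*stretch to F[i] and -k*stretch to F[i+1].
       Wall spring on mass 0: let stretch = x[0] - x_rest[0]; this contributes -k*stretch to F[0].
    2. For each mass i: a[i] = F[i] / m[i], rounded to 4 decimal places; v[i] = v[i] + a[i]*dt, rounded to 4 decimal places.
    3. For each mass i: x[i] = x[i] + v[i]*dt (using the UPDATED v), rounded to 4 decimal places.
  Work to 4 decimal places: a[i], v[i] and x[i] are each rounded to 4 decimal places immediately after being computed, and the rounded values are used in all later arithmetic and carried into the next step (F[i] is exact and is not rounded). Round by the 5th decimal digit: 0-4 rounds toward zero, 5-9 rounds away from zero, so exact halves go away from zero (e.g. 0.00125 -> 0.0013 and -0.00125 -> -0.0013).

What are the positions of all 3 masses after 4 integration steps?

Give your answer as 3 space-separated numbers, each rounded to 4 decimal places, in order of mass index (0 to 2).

Answer: 3.1875 10.6250 15.8750

Derivation:
Step 0: x=[6.0000 11.0000 13.0000] v=[1.0000 0.0000 0.0000]
Step 1: x=[6.0000 9.5000 14.5000] v=[0.0000 -3.0000 3.0000]
Step 2: x=[4.7500 8.7500 16.0000] v=[-2.5000 -1.5000 3.0000]
Step 3: x=[3.1250 9.6250 16.3750] v=[-3.2500 1.7500 0.7500]
Step 4: x=[3.1875 10.6250 15.8750] v=[0.1250 2.0000 -1.0000]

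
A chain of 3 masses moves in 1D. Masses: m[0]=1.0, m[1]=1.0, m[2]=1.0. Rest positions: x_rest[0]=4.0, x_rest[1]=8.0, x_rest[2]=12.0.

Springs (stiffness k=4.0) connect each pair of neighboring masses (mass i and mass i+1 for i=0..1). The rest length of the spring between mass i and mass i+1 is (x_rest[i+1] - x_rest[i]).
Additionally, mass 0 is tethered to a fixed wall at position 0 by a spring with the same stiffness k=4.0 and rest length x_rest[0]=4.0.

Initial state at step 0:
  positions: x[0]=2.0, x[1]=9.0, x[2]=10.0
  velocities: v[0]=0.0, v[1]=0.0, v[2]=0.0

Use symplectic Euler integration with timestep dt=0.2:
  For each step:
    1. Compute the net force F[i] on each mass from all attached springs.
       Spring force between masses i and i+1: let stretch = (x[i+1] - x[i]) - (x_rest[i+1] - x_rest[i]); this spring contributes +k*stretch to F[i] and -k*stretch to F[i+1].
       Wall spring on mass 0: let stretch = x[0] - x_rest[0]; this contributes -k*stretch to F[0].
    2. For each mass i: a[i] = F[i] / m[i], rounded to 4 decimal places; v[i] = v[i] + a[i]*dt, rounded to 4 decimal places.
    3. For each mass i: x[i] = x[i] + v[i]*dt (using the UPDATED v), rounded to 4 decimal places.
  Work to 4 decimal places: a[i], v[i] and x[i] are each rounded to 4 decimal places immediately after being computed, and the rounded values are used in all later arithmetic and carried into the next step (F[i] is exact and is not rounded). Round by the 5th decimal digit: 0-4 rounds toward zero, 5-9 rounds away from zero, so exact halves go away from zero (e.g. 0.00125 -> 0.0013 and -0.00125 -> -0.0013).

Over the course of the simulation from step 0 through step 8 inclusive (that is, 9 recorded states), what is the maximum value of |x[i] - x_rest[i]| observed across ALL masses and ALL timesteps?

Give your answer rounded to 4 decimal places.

Step 0: x=[2.0000 9.0000 10.0000] v=[0.0000 0.0000 0.0000]
Step 1: x=[2.8000 8.0400 10.4800] v=[4.0000 -4.8000 2.4000]
Step 2: x=[3.9904 6.6320 11.2096] v=[5.9520 -7.0400 3.6480]
Step 3: x=[4.9650 5.5338 11.8468] v=[4.8730 -5.4912 3.1859]
Step 4: x=[5.2362 5.3546 12.1139] v=[1.3560 -0.8958 1.3355]
Step 5: x=[4.6886 6.2380 11.9395] v=[-2.7382 4.4169 -0.8719]
Step 6: x=[3.6387 7.7857 11.4929] v=[-5.2496 7.7386 -2.2331]
Step 7: x=[2.6701 9.2631 11.0931] v=[-4.8430 7.3868 -1.9989]
Step 8: x=[2.3292 9.9784 11.0405] v=[-1.7047 3.5764 -0.2629]
Max displacement = 2.6454

Answer: 2.6454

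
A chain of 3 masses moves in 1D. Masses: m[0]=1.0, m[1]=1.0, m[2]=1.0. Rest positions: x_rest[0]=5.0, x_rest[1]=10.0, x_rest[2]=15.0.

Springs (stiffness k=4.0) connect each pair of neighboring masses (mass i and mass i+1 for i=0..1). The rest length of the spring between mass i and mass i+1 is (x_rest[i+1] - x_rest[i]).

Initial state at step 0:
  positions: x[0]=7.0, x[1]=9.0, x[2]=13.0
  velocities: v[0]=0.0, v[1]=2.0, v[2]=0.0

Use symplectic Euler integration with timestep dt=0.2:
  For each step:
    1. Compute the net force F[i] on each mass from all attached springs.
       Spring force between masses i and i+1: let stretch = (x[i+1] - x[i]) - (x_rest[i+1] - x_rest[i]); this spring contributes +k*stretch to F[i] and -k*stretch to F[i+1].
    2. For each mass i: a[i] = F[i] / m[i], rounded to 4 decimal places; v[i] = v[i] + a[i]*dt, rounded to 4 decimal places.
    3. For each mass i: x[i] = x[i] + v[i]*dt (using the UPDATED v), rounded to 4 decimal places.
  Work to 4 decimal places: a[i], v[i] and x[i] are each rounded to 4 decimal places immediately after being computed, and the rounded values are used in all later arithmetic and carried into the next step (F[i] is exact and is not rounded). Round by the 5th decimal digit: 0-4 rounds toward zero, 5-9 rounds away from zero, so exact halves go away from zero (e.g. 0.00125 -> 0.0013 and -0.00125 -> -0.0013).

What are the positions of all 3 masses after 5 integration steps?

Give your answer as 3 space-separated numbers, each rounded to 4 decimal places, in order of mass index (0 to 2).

Step 0: x=[7.0000 9.0000 13.0000] v=[0.0000 2.0000 0.0000]
Step 1: x=[6.5200 9.7200 13.1600] v=[-2.4000 3.6000 0.8000]
Step 2: x=[5.7520 10.4784 13.5696] v=[-3.8400 3.7920 2.0480]
Step 3: x=[4.9402 10.9752 14.2846] v=[-4.0589 2.4838 3.5750]
Step 4: x=[4.2940 11.0359 15.2701] v=[-3.2309 0.3033 4.9275]
Step 5: x=[3.9265 10.6953 16.3781] v=[-1.8374 -1.7029 5.5401]

Answer: 3.9265 10.6953 16.3781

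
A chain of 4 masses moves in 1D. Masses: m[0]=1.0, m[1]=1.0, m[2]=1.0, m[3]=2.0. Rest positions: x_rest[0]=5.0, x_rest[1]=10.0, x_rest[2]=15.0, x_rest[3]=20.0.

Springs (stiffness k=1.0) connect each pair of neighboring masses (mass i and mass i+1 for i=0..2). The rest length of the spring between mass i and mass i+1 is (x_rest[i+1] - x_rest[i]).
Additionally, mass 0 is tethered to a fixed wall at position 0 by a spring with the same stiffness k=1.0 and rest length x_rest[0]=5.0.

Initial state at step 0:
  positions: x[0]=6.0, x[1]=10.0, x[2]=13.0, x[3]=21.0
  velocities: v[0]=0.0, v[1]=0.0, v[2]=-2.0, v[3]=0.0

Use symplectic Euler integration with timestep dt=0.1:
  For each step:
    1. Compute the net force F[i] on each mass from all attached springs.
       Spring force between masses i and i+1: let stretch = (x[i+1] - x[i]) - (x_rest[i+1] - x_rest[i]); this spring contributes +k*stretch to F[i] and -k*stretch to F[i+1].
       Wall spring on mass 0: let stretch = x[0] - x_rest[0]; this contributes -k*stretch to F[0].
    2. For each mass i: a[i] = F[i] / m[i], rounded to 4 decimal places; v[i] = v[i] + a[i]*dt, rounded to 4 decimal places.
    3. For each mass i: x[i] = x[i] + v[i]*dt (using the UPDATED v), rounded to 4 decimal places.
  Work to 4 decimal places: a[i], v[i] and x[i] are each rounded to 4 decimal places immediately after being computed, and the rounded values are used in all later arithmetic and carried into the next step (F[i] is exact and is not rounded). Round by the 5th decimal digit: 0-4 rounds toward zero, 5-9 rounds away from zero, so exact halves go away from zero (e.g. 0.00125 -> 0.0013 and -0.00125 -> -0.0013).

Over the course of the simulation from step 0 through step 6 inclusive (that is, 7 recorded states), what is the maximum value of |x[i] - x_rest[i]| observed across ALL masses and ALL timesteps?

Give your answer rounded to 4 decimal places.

Step 0: x=[6.0000 10.0000 13.0000 21.0000] v=[0.0000 0.0000 -2.0000 0.0000]
Step 1: x=[5.9800 9.9900 12.8500 20.9850] v=[-0.2000 -0.1000 -1.5000 -0.1500]
Step 2: x=[5.9403 9.9685 12.7528 20.9543] v=[-0.3970 -0.2150 -0.9725 -0.3068]
Step 3: x=[5.8815 9.9346 12.7097 20.9076] v=[-0.5882 -0.3394 -0.4308 -0.4669]
Step 4: x=[5.8044 9.8879 12.7209 20.8449] v=[-0.7710 -0.4672 0.1115 -0.6268]
Step 5: x=[5.7101 9.8287 12.7850 20.7666] v=[-0.9431 -0.5923 0.6406 -0.7830]
Step 6: x=[5.5999 9.7579 12.8993 20.6734] v=[-1.1023 -0.7085 1.1431 -0.9321]
Max displacement = 2.2903

Answer: 2.2903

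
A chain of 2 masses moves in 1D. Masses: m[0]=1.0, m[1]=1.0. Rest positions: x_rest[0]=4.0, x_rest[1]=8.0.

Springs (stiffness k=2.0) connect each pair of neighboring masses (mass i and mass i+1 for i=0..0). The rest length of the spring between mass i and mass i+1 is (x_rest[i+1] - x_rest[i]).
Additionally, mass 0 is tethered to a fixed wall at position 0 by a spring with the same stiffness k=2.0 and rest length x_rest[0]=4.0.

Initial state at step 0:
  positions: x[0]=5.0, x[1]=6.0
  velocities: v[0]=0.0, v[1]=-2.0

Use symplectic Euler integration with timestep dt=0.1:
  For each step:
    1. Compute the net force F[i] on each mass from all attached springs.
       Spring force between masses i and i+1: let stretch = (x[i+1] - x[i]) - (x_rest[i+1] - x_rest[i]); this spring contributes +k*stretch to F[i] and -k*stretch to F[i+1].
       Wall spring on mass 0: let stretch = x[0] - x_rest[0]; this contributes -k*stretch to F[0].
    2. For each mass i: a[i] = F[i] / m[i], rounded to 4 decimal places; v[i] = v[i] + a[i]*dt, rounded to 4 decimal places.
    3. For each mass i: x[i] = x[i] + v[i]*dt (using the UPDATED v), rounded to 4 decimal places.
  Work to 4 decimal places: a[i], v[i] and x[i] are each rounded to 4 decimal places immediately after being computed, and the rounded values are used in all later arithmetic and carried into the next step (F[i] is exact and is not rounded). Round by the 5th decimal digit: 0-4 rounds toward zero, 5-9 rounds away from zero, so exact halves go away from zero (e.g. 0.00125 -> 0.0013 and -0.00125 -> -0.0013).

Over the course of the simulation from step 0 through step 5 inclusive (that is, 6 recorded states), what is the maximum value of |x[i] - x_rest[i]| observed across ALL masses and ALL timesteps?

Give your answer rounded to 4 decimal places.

Answer: 2.2380

Derivation:
Step 0: x=[5.0000 6.0000] v=[0.0000 -2.0000]
Step 1: x=[4.9200 5.8600] v=[-0.8000 -1.4000]
Step 2: x=[4.7604 5.7812] v=[-1.5960 -0.7880]
Step 3: x=[4.5260 5.7620] v=[-2.3439 -0.1922]
Step 4: x=[4.2258 5.7981] v=[-3.0019 0.3606]
Step 5: x=[3.8725 5.8827] v=[-3.5326 0.8461]
Max displacement = 2.2380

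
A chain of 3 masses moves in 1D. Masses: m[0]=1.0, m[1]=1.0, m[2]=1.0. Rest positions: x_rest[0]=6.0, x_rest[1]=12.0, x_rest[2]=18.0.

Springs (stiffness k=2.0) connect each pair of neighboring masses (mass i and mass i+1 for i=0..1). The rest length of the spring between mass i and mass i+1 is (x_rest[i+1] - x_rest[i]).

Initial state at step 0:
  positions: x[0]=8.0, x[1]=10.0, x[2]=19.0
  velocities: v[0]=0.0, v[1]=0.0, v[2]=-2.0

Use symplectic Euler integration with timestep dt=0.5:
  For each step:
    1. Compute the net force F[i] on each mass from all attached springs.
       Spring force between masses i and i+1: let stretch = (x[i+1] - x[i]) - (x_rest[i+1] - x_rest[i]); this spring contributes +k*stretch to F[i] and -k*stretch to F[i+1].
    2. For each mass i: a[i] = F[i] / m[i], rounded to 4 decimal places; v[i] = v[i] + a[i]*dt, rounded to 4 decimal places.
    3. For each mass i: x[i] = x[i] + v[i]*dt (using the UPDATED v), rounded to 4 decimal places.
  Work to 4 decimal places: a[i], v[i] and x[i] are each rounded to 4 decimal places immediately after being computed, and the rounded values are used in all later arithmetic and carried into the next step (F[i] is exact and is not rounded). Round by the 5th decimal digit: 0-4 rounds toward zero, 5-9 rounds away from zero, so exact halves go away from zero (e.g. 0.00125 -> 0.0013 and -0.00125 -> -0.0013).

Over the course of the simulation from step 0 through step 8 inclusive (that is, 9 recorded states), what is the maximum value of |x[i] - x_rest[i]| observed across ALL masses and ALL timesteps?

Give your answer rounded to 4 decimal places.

Step 0: x=[8.0000 10.0000 19.0000] v=[0.0000 0.0000 -2.0000]
Step 1: x=[6.0000 13.5000 16.5000] v=[-4.0000 7.0000 -5.0000]
Step 2: x=[4.7500 14.7500 15.5000] v=[-2.5000 2.5000 -2.0000]
Step 3: x=[5.5000 11.3750 17.1250] v=[1.5000 -6.7500 3.2500]
Step 4: x=[6.1875 7.9375 18.8750] v=[1.3750 -6.8750 3.5000]
Step 5: x=[4.7500 9.0938 18.1563] v=[-2.8750 2.3125 -1.4375]
Step 6: x=[2.4844 12.6094 15.9063] v=[-4.5312 7.0312 -4.5000]
Step 7: x=[2.2813 12.7110 15.0079] v=[-0.4062 0.2031 -1.7969]
Step 8: x=[4.2931 8.7462 15.9610] v=[4.0235 -7.9297 1.9062]
Max displacement = 4.0625

Answer: 4.0625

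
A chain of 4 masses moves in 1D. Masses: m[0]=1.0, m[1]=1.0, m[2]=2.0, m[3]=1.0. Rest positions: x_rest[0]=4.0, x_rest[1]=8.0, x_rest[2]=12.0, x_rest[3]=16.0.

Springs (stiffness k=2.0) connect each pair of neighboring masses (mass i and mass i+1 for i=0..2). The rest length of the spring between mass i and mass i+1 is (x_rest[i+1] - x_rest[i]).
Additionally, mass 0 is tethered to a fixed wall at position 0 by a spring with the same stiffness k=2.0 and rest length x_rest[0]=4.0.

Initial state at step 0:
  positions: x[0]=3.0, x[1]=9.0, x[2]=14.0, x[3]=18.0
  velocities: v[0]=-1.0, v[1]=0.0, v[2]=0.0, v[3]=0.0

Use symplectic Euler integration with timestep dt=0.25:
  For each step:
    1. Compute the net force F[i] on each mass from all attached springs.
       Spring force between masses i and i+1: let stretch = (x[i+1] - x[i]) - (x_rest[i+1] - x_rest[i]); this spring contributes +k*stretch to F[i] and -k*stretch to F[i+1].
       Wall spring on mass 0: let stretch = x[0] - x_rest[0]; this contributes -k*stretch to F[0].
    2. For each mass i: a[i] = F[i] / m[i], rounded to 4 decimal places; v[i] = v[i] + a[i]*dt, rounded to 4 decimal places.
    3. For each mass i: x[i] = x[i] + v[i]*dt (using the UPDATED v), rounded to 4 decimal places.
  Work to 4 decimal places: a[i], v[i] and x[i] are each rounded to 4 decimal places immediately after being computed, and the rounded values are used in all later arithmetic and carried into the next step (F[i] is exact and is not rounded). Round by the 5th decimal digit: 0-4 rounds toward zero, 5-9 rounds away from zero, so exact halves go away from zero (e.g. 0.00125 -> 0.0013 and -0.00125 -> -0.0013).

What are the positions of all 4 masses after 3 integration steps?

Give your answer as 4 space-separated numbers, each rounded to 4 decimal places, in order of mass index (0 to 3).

Step 0: x=[3.0000 9.0000 14.0000 18.0000] v=[-1.0000 0.0000 0.0000 0.0000]
Step 1: x=[3.1250 8.8750 13.9375 18.0000] v=[0.5000 -0.5000 -0.2500 0.0000]
Step 2: x=[3.5781 8.6641 13.8125 17.9922] v=[1.8125 -0.8438 -0.5000 -0.0313]
Step 3: x=[4.2197 8.4610 13.6270 17.9619] v=[2.5665 -0.8126 -0.7422 -0.1212]

Answer: 4.2197 8.4610 13.6270 17.9619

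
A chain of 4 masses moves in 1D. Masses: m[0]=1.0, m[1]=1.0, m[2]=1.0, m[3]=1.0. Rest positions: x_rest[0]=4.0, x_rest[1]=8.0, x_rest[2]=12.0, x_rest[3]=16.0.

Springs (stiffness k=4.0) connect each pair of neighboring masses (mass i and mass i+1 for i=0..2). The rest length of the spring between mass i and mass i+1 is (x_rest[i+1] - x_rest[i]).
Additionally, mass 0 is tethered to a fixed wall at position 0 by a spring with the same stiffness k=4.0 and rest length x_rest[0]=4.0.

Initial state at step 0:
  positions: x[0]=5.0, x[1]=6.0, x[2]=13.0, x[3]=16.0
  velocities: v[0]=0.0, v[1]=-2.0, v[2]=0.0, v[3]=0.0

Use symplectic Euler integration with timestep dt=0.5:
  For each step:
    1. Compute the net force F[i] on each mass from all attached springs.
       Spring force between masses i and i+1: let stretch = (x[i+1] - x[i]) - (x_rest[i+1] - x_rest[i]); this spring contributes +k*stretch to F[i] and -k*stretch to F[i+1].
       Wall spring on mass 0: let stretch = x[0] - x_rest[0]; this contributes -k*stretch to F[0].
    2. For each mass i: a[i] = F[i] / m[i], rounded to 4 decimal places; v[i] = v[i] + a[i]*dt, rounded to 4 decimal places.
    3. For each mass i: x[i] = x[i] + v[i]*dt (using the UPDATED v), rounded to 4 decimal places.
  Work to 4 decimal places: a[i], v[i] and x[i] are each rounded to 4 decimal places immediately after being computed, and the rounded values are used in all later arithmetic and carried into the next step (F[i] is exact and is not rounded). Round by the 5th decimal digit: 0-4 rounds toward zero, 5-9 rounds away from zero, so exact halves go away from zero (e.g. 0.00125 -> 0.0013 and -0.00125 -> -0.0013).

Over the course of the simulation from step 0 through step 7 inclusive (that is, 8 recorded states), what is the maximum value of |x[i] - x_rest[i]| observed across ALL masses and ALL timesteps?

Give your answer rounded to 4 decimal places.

Step 0: x=[5.0000 6.0000 13.0000 16.0000] v=[0.0000 -2.0000 0.0000 0.0000]
Step 1: x=[1.0000 11.0000 9.0000 17.0000] v=[-8.0000 10.0000 -8.0000 2.0000]
Step 2: x=[6.0000 4.0000 15.0000 14.0000] v=[10.0000 -14.0000 12.0000 -6.0000]
Step 3: x=[3.0000 10.0000 9.0000 16.0000] v=[-6.0000 12.0000 -12.0000 4.0000]
Step 4: x=[4.0000 8.0000 11.0000 15.0000] v=[2.0000 -4.0000 4.0000 -2.0000]
Step 5: x=[5.0000 5.0000 14.0000 14.0000] v=[2.0000 -6.0000 6.0000 -2.0000]
Step 6: x=[1.0000 11.0000 8.0000 17.0000] v=[-8.0000 12.0000 -12.0000 6.0000]
Step 7: x=[6.0000 4.0000 14.0000 15.0000] v=[10.0000 -14.0000 12.0000 -4.0000]
Max displacement = 4.0000

Answer: 4.0000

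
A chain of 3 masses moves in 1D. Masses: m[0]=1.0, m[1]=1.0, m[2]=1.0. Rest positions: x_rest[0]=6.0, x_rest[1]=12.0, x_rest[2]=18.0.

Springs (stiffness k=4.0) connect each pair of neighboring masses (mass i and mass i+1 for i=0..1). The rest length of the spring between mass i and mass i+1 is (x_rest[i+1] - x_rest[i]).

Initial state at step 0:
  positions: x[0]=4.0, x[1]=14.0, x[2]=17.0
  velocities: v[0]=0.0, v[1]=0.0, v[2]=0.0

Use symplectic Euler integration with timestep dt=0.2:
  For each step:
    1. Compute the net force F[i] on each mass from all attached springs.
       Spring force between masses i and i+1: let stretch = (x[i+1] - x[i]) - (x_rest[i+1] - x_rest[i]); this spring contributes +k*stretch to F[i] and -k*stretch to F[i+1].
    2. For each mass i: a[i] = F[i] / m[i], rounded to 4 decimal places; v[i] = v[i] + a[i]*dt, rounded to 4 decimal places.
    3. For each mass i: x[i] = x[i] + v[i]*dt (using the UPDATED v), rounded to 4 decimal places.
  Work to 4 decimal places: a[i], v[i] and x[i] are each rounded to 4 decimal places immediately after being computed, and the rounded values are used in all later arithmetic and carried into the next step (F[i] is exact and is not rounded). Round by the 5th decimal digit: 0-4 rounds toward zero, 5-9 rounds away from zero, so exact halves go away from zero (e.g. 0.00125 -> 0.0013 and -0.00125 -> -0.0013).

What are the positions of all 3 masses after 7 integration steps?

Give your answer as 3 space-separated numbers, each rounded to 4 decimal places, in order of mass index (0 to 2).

Answer: 5.4775 13.0583 16.4643

Derivation:
Step 0: x=[4.0000 14.0000 17.0000] v=[0.0000 0.0000 0.0000]
Step 1: x=[4.6400 12.8800 17.4800] v=[3.2000 -5.6000 2.4000]
Step 2: x=[5.6384 11.1776 18.1840] v=[4.9920 -8.5120 3.5200]
Step 3: x=[6.5631 9.7100 18.7270] v=[4.6234 -7.3382 2.7149]
Step 4: x=[7.0313 9.1816 18.7873] v=[2.3409 -2.6421 0.3013]
Step 5: x=[6.8835 9.8460 18.2706] v=[-0.7389 3.3222 -2.5833]
Step 6: x=[6.2497 11.3844 17.3660] v=[-3.1689 7.6919 -4.5230]
Step 7: x=[5.4775 13.0583 16.4643] v=[-3.8611 8.3694 -4.5083]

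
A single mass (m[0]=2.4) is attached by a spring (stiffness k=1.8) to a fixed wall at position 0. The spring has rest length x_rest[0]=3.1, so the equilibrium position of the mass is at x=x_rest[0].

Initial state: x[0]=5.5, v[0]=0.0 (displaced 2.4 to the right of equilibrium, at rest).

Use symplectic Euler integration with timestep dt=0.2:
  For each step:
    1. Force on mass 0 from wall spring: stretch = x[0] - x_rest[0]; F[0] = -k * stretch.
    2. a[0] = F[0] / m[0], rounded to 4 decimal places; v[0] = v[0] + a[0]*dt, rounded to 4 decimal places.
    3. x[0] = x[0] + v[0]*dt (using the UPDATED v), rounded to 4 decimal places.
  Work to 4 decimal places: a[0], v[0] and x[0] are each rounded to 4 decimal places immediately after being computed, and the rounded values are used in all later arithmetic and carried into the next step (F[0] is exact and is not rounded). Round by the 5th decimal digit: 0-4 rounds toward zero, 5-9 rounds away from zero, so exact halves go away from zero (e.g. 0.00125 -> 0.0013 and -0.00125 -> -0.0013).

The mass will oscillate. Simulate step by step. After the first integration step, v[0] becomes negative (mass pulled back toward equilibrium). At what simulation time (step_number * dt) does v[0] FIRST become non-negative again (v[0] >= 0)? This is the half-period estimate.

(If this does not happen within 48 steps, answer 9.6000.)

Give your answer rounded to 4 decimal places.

Step 0: x=[5.5000] v=[0.0000]
Step 1: x=[5.4280] v=[-0.3600]
Step 2: x=[5.2862] v=[-0.7092]
Step 3: x=[5.0788] v=[-1.0371]
Step 4: x=[4.8120] v=[-1.3339]
Step 5: x=[4.4939] v=[-1.5907]
Step 6: x=[4.1339] v=[-1.7998]
Step 7: x=[3.7429] v=[-1.9549]
Step 8: x=[3.3326] v=[-2.0513]
Step 9: x=[2.9154] v=[-2.0862]
Step 10: x=[2.5037] v=[-2.0585]
Step 11: x=[2.1099] v=[-1.9691]
Step 12: x=[1.7458] v=[-1.8206]
Step 13: x=[1.4223] v=[-1.6175]
Step 14: x=[1.1491] v=[-1.3658]
Step 15: x=[0.9345] v=[-1.0732]
Step 16: x=[0.7848] v=[-0.7484]
Step 17: x=[0.7046] v=[-0.4011]
Step 18: x=[0.6962] v=[-0.0418]
Step 19: x=[0.7600] v=[0.3188]
First v>=0 after going negative at step 19, time=3.8000

Answer: 3.8000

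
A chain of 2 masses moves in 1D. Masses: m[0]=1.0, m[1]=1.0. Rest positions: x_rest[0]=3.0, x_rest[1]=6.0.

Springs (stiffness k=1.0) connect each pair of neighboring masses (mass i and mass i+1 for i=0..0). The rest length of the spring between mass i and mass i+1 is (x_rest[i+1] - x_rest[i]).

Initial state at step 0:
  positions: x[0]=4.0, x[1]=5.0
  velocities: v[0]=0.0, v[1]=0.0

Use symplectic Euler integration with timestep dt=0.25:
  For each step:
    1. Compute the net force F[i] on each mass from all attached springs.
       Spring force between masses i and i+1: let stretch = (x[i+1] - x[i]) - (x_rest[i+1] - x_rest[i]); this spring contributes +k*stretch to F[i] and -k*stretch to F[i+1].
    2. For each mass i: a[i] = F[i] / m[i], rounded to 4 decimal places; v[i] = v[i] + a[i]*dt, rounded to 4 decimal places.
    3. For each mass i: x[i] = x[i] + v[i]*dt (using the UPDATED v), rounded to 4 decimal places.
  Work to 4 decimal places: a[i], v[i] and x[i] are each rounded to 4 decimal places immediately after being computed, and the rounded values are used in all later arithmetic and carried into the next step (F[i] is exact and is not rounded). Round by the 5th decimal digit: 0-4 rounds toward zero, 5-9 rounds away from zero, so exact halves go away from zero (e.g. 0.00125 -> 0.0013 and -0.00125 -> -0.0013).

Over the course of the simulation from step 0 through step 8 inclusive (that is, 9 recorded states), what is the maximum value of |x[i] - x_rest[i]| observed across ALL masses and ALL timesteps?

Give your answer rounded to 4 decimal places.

Answer: 1.0088

Derivation:
Step 0: x=[4.0000 5.0000] v=[0.0000 0.0000]
Step 1: x=[3.8750 5.1250] v=[-0.5000 0.5000]
Step 2: x=[3.6406 5.3594] v=[-0.9375 0.9375]
Step 3: x=[3.3262 5.6739] v=[-1.2578 1.2578]
Step 4: x=[2.9710 6.0291] v=[-1.4209 1.4209]
Step 5: x=[2.6194 6.3807] v=[-1.4064 1.4064]
Step 6: x=[2.3154 6.6847] v=[-1.2161 1.2161]
Step 7: x=[2.0970 6.9032] v=[-0.8738 0.8738]
Step 8: x=[1.9914 7.0088] v=[-0.4223 0.4223]
Max displacement = 1.0088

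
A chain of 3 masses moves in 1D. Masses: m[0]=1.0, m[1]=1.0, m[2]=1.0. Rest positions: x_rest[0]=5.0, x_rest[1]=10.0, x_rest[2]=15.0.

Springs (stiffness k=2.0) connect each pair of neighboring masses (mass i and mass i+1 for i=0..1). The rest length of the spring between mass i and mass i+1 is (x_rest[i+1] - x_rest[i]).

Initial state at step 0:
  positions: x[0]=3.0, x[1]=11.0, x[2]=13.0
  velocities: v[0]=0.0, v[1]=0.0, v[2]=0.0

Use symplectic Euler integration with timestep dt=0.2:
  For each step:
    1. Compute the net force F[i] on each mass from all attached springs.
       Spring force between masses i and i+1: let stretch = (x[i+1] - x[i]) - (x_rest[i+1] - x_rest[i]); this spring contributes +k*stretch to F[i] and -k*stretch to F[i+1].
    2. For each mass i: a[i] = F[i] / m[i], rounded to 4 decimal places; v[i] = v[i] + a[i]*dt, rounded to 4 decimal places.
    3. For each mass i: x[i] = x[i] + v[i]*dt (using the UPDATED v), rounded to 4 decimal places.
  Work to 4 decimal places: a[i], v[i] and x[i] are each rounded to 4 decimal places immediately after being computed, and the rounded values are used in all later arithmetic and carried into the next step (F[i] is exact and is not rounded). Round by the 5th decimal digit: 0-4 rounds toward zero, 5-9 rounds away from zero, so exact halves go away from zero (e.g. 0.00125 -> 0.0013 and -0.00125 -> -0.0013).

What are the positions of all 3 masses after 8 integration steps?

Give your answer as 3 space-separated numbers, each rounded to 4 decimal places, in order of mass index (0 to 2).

Answer: 4.4994 8.0011 14.4994

Derivation:
Step 0: x=[3.0000 11.0000 13.0000] v=[0.0000 0.0000 0.0000]
Step 1: x=[3.2400 10.5200 13.2400] v=[1.2000 -2.4000 1.2000]
Step 2: x=[3.6624 9.6752 13.6624] v=[2.1120 -4.2240 2.1120]
Step 3: x=[4.1658 8.6684 14.1658] v=[2.5171 -5.0342 2.5171]
Step 4: x=[4.6294 7.7411 14.6294] v=[2.3181 -4.6363 2.3181]
Step 5: x=[4.9420 7.1160 14.9420] v=[1.5628 -3.1257 1.5628]
Step 6: x=[5.0285 6.9430 15.0285] v=[0.4324 -0.8649 0.4324]
Step 7: x=[4.8681 7.2637 14.8681] v=[-0.8018 1.6035 -0.8018]
Step 8: x=[4.4994 8.0011 14.4994] v=[-1.8436 3.6870 -1.8436]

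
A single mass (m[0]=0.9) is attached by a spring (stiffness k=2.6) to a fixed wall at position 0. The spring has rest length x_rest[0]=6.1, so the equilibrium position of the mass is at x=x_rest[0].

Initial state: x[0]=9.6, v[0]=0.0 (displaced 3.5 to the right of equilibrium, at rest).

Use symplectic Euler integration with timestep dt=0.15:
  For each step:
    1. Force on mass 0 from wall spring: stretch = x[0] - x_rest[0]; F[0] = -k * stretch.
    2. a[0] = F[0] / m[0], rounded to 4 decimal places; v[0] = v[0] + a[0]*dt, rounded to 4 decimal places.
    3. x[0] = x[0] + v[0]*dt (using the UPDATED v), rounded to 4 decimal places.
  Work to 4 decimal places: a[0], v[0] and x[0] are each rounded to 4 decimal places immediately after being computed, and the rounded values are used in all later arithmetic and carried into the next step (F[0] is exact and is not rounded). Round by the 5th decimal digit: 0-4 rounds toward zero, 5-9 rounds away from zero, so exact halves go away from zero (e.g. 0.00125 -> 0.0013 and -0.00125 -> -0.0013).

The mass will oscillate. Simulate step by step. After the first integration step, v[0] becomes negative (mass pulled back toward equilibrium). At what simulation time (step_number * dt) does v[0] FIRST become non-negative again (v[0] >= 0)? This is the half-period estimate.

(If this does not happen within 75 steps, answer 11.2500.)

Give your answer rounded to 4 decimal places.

Step 0: x=[9.6000] v=[0.0000]
Step 1: x=[9.3725] v=[-1.5167]
Step 2: x=[8.9323] v=[-2.9348]
Step 3: x=[8.3080] v=[-4.1621]
Step 4: x=[7.5402] v=[-5.1189]
Step 5: x=[6.6788] v=[-5.7430]
Step 6: x=[5.7797] v=[-5.9938]
Step 7: x=[4.9015] v=[-5.8550]
Step 8: x=[4.1011] v=[-5.3357]
Step 9: x=[3.4307] v=[-4.4695]
Step 10: x=[2.9338] v=[-3.3128]
Step 11: x=[2.6427] v=[-1.9408]
Step 12: x=[2.5763] v=[-0.4426]
Step 13: x=[2.7389] v=[1.0843]
First v>=0 after going negative at step 13, time=1.9500

Answer: 1.9500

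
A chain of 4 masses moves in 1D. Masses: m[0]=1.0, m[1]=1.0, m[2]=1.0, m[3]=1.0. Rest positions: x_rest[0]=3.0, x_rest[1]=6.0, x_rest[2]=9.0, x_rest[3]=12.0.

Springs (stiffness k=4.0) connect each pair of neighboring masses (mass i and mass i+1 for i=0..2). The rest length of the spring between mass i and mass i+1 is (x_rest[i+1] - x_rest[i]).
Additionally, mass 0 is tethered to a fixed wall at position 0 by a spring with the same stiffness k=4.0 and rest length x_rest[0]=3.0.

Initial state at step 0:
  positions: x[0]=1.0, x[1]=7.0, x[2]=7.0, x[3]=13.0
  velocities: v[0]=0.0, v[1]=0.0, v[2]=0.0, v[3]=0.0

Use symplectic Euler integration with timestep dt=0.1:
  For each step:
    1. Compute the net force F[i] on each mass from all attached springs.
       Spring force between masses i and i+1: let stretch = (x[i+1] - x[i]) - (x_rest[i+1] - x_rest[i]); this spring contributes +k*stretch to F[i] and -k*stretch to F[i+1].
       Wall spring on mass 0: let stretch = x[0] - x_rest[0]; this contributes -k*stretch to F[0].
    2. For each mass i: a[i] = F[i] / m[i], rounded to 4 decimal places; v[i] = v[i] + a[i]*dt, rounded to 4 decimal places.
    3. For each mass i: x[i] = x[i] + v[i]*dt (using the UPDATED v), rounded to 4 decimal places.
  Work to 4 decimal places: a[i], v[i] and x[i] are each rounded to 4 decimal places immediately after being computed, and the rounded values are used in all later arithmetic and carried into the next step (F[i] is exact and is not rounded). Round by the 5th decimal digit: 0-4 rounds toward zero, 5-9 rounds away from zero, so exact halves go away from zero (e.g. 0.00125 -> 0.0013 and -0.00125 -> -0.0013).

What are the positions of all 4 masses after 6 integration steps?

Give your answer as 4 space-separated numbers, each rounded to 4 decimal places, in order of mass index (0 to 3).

Answer: 3.6822 4.1227 10.0568 11.3383

Derivation:
Step 0: x=[1.0000 7.0000 7.0000 13.0000] v=[0.0000 0.0000 0.0000 0.0000]
Step 1: x=[1.2000 6.7600 7.2400 12.8800] v=[2.0000 -2.4000 2.4000 -1.2000]
Step 2: x=[1.5744 6.3168 7.6864 12.6544] v=[3.7440 -4.4320 4.4640 -2.2560]
Step 3: x=[2.0755 5.7387 8.2767 12.3501] v=[5.0112 -5.7811 5.9034 -3.0432]
Step 4: x=[2.6401 5.1156 8.9285 12.0028] v=[5.6463 -6.2312 6.5176 -3.4726]
Step 5: x=[3.1982 4.5460 9.5507 11.6526] v=[5.5805 -5.6962 6.2222 -3.5023]
Step 6: x=[3.6822 4.1227 10.0568 11.3383] v=[4.8403 -4.2334 5.0611 -3.1431]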